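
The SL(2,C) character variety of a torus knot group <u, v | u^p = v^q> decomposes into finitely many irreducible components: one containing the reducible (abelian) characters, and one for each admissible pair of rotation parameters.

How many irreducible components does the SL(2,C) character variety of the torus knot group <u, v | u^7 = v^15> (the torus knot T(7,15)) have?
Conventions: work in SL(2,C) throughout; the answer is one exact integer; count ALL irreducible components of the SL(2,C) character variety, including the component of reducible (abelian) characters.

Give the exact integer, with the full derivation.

Gamma = < u, v | u^7 = v^15 > (torus knot T(7,15)); the central element u^7 = v^15 acts as +I or -I in any irreducible SL(2,C) representation.
So on each irreducible component the traces are pinned: tr(u) = 2*cos(pi*alpha/7) with 1 <= alpha <= 6, tr(v) = 2*cos(pi*beta/15) with 1 <= beta <= 14.
The two central values (-1)^alpha I and (-1)^beta I must be the same matrix, so alpha and beta share a parity.
Counting: 3 odd alphas x 7 odd betas + 3 even alphas x 7 even betas = 21 + 21 = 42.
That is 42 components of irreducible characters, and with the reducible (abelian) component the total is 43.

43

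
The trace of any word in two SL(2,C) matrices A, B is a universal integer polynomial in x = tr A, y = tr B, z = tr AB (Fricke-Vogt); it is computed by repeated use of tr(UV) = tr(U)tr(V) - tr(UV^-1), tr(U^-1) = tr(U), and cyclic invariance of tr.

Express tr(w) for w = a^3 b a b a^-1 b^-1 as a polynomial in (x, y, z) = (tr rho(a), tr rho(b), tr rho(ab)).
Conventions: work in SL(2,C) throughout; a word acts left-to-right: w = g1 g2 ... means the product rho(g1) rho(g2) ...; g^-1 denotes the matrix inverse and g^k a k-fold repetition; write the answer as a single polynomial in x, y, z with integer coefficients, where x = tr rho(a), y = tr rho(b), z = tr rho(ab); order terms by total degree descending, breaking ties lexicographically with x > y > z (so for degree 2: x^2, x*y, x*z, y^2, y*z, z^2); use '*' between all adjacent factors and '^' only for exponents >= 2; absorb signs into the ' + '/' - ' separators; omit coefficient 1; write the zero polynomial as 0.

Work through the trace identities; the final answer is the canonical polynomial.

-x^3*y*z^2 + x^4*z + x^2*y^2*z + x^2*z^3 + x*y*z^2 - 4*x^2*z - y^2*z - z^3 - x*y + 3*z

and trace(b a b a) = trace(b a) trace(b a) - trace(1)  (split on b) = z^2 - 2
and trace(b a b) = trace(b) trace(a b) - trace(a)  (reduce the b square) = y*z - x
and trace(a^2 b a b) = trace(a) trace(b a b a) - trace(b a b)  (reduce the a square) = x*z^2 - y*z - x
and trace(a b a) = trace(a) trace(b a) - trace(b)  (reduce the a square) = x*z - y
trace(b a b^2 a) = trace(b) trace(a b a b) - trace(a b a)  (reduce the b square) = y*z^2 - x*z - y
trace(b a b^2) = trace(b) trace(a b^2) - trace(a b)  (reduce the b square) = y^2*z - x*y - z
next, trace(b a b^2 a^2) = trace(a) trace(b a b^2 a) - trace(b a b^2)  (reduce the a square) = x*y*z^2 - x^2*z - y^2*z + z
and trace(b a^3 b a b) = trace(a) trace(b a b^2 a^2) - trace(b a b^2 a)  (reduce the a square) = x^2*y*z^2 - x^3*z - x*y^2*z - y*z^2 + 2*x*z + y
and trace(b a b a b a) = trace(b a b a) trace(b a) - trace(a b)  (split on b) = z^3 - 3*z
and trace(b a b a b a^2) = trace(a) trace(b a b a b a) - trace(b a b a b)  (reduce the a square) = x*z^3 - y*z^2 - 2*x*z + y
next, trace(b a^3 b a b a) = trace(a) trace(b a b a b a^2) - trace(b a b a b a)  (reduce the a square) = x^2*z^3 - x*y*z^2 - 2*x^2*z - z^3 + x*y + 3*z
and trace(a^3 b a b a^-1 b) = trace(b a^3 b a b) trace(a) - trace(b a^3 b a b a)  (eliminate a^-1) = x^3*y*z^2 - x^4*z - x^2*y^2*z - x^2*z^3 + 4*x^2*z + z^3 - 3*z
trace(a^3 b a b a^-1 b^-1) = trace(a^3 b a b a^-1) trace(b) - trace(a^3 b a b a^-1 b)  (eliminate b^-1) = -x^3*y*z^2 + x^4*z + x^2*y^2*z + x^2*z^3 + x*y*z^2 - 4*x^2*z - y^2*z - z^3 - x*y + 3*z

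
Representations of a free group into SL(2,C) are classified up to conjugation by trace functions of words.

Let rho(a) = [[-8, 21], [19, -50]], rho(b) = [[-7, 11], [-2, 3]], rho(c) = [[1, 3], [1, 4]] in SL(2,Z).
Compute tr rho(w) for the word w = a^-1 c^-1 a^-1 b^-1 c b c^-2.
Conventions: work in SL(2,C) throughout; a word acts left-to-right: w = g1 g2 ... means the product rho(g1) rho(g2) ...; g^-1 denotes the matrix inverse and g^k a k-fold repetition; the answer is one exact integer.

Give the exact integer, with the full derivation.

19271641

rho(a^-1) = [[-50, -21], [-19, -8]]
... * rho(c^-1) = [[4, -3], [-1, 1]]  ->  [[-179, 129], [-68, 49]]
... * rho(a^-1) = [[-50, -21], [-19, -8]]  ->  [[6499, 2727], [2469, 1036]]
... * rho(b^-1) = [[3, -11], [2, -7]]  ->  [[24951, -90578], [9479, -34411]]
... * rho(c) = [[1, 3], [1, 4]]  ->  [[-65627, -287459], [-24932, -109207]]
... * rho(b) = [[-7, 11], [-2, 3]]  ->  [[1034307, -1584274], [392938, -601873]]
... * rho(c^-1) = [[4, -3], [-1, 1]]  ->  [[5721502, -4687195], [2173625, -1780687]]
... * rho(c^-1) = [[4, -3], [-1, 1]]  ->  [[27573203, -21851701], [10475187, -8301562]]
tr = 27573203 + -8301562 = 19271641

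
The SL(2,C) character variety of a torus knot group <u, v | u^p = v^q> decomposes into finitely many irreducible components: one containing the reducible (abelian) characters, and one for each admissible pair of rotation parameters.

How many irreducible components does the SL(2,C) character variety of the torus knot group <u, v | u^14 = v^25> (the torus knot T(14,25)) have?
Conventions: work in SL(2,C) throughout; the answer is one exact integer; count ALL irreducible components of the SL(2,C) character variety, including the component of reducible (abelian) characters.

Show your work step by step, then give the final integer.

In the torus knot group T(14,25), u^14 = v^25 is central, so an irreducible representation sends it to +I or -I (Schur).
This locks tr(u) to 2*cos(pi*alpha/14), alpha in 1..13, and tr(v) to 2*cos(pi*beta/25), beta in 1..24, on each component of irreducible characters.
Consistency of u^14 = (-1)^alpha I with v^25 = (-1)^beta I forces alpha = beta (mod 2).
Counting: 7 odd alphas x 12 odd betas + 6 even alphas x 12 even betas = 84 + 72 = 156.
Total: 156 irreducible-character components + 1 reducible (abelian) component = 157.

157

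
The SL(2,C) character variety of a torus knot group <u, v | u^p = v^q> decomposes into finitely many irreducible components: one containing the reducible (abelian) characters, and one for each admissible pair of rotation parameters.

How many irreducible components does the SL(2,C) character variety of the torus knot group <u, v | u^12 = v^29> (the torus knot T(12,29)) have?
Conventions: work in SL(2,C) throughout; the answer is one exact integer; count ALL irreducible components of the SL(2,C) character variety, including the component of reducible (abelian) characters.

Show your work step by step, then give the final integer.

155

For T(12,29): irreducibility forces the central element u^12 = v^29 to one of +I, -I.
On an irreducible component, tr(u) is locked at 2*cos(pi*alpha/12) for some alpha in 1..11, and tr(v) at 2*cos(pi*beta/29) for some beta in 1..28.
The two central values (-1)^alpha I and (-1)^beta I must be the same matrix, so alpha and beta share a parity.
count pairs: odd alpha (6 choices) x odd beta (14), plus even alpha (5) x even beta (14): 6*14 + 5*14 = 154.
components with irreducible characters: 154; plus the single component of reducible (abelian) characters: total 155.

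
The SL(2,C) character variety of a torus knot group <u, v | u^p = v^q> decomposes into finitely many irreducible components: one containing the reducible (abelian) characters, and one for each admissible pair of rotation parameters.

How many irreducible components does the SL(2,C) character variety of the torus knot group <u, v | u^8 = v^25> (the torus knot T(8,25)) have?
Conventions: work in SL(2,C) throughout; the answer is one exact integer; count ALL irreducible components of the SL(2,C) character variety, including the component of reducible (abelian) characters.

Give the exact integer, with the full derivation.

For T(8,25): irreducibility forces the central element u^8 = v^25 to one of +I, -I.
On an irreducible component, tr(u) is locked at 2*cos(pi*alpha/8) for some alpha in 1..7, and tr(v) at 2*cos(pi*beta/25) for some beta in 1..24.
Consistency of u^8 = (-1)^alpha I with v^25 = (-1)^beta I forces alpha = beta (mod 2).
Counting: 4 odd alphas x 12 odd betas + 3 even alphas x 12 even betas = 48 + 36 = 84.
components with irreducible characters: 84; plus the single component of reducible (abelian) characters: total 85.

85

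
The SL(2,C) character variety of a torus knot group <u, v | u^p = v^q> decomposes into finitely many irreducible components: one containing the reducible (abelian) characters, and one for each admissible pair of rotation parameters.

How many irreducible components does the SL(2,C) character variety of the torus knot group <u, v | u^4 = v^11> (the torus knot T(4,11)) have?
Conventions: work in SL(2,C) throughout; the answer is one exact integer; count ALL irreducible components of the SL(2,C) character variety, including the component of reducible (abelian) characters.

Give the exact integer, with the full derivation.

16

For T(4,11): irreducibility forces the central element u^4 = v^11 to one of +I, -I.
This locks tr(u) to 2*cos(pi*alpha/4), alpha in 1..3, and tr(v) to 2*cos(pi*beta/11), beta in 1..10, on each component of irreducible characters.
u^4 = (-1)^alpha I and v^11 = (-1)^beta I must agree, so alpha and beta have equal parity.
Enumerate parity-matched pairs: 2*5 odd-odd plus 1*5 even-even gives 15.
Total: 15 irreducible-character components + 1 reducible (abelian) component = 16.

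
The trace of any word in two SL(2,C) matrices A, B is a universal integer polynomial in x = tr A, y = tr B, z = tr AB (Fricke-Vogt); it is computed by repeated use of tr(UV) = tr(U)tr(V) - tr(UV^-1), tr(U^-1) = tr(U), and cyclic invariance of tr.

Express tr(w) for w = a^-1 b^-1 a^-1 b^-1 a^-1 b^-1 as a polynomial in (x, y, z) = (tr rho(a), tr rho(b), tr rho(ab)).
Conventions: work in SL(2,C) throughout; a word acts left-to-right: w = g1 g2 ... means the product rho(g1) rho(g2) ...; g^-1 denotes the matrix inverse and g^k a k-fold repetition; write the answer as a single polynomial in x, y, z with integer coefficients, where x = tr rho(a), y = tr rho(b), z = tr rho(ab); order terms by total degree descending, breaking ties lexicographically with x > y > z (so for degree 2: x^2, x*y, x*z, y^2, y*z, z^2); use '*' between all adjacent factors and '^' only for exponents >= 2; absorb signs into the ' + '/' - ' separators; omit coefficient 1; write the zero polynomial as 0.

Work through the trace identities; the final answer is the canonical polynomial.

and trace(a^-1) = trace(a) = x
trace(a^-1 b) = trace(b) * trace(a) - trace(b a) = x*y - z
trace(a^-1 b^-1) = trace(a^-1) * trace(b) - trace(a^-1 b) = z
next, trace(b^-1 a^-1 b^-1) = trace(a^-1 b^-1) * trace(b) - trace(a^-1) = y*z - x
next, trace(a b a) = trace(a) * trace(b a) - trace(b) = x*z - y
and trace(a b a b) = trace(b a) * trace(b a) - trace(1) = z^2 - 2
and trace(b^-1 a b a) = trace(a b a) * trace(b) - trace(a b a b) = x*y*z - y^2 - z^2 + 2
and trace(a^-1 b^-1 a b) = trace(b^-1 a b) * trace(a) - trace(b^-1 a b a) = -x*y*z + x^2 + y^2 + z^2 - 2
next, trace(b^-1 a^-1 b^-1 a) = trace(a^-1 b^-1 a) * trace(b) - trace(a^-1 b^-1 a b) = x*y*z - x^2 - z^2 + 2
and trace(a^-1 b^-1 a^-1 b^-1) = trace(b^-1 a^-1 b^-1) * trace(a) - trace(b^-1 a^-1 b^-1 a) = z^2 - 2
next, trace(a^-1 b^-1 a^-1 b^-1 a^-1) = trace(a^-1 b^-1 a^-1 b^-1) * trace(a) - trace(a^-1 b^-1 a^-1 b^-1 a) = x*z^2 - y*z - x
and trace(b^-1 a b a b^-1) = trace(a b a b^-1) * trace(b) - trace(a b a) = x*y^2*z - y^3 - y*z^2 - x*z + 3*y
next, trace(a b a^2) = trace(a) * trace(b a^2) - trace(b a) = x^2*z - x*y - z
trace(a b^-1 a b a) = trace(a b a^2) * trace(b) - trace(a b a^2 b) = x^2*y*z - x*y^2 - x*z^2 + x
trace(a b a b a b) = trace(b a) * trace(b a b a) - trace(b^-1 a^-1) = z^3 - 3*z
next, trace(a b^-1 a b a b) = trace(a b a b a) * trace(b) - trace(a b a b a b) = x*y*z^2 - y^2*z - z^3 - x*y + 3*z
trace(b^-1 a b a b^-1 a) = trace(a b^-1 a b a) * trace(b) - trace(a b^-1 a b a b) = x^2*y^2*z - x*y^3 - 2*x*y*z^2 + y^2*z + z^3 + 2*x*y - 3*z
next, trace(b a b^-1 a^-1 b^-1 a) = trace(b^-1 a b a b^-1) * trace(a) - trace(b^-1 a b a b^-1 a) = x*y*z^2 - x^2*z - y^2*z - z^3 + x*y + 3*z
trace(b^-1 a^-1 b^-1 a^-1 b a) = trace(b a b^-1 a^-1 b^-1) * trace(a) - trace(b a b^-1 a^-1 b^-1 a) = -x*y*z^2 + x^2*z + y^2*z + z^3 - 3*z
and trace(a^-1 b^-1 a^-1 b^-1 a^-1 b) = trace(b^-1 a^-1 b^-1 a^-1 b) * trace(a) - trace(b^-1 a^-1 b^-1 a^-1 b a) = x*y*z^2 - y^2*z - z^3 - x*y + 3*z
next, trace(a^-1 b^-1 a^-1 b^-1 a^-1 b^-1) = trace(a^-1 b^-1 a^-1 b^-1 a^-1) * trace(b) - trace(a^-1 b^-1 a^-1 b^-1 a^-1 b) = z^3 - 3*z

z^3 - 3*z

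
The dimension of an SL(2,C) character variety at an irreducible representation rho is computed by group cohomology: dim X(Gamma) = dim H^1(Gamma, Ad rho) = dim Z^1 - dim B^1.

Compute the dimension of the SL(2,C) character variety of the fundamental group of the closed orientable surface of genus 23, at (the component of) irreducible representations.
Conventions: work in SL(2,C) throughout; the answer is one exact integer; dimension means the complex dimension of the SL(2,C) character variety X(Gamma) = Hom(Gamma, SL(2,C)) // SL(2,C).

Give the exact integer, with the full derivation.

Gamma = pi_1(Sigma_23) = < a_1, b_1, ..., a_23, b_23 | prod [a_i, b_i] > has 2g = 46 generators and 1 relator.
A cocycle assigns one sl_2 vector per generator subject to the relator condition d_2(z) = 0: dim of the unconstrained space is 3*2g = 138.
H^2 = coker(d_2) is dual to H^0 = 0 at irreducible rho (Poincare duality), so d_2 is onto: dim Z^1 = 135.
As always at irreducible rho, dim B^1 = 3.
dim H^1 = 135 - 3 = 132 = dim X.

132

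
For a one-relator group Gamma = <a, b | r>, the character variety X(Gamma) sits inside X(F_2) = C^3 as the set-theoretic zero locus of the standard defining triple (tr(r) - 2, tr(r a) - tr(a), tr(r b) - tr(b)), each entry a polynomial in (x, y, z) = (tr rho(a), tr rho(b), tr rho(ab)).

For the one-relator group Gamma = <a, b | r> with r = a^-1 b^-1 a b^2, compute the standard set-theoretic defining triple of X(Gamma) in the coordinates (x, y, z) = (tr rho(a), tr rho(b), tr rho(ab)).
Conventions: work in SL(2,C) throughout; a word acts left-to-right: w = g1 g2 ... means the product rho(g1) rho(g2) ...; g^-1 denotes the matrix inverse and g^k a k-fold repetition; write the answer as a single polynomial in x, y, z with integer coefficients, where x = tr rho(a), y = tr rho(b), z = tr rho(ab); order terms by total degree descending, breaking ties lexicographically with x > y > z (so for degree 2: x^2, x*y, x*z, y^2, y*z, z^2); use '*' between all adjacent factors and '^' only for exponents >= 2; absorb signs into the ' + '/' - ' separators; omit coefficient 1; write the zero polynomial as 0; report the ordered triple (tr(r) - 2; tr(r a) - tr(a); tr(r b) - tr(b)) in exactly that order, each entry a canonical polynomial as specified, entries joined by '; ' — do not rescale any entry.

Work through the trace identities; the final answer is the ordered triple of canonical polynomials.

-x*y^2*z + x^2*y + y^3 + y*z^2 - 3*y - 2; -x + z; -x*y^3*z + x^2*y^2 + y^4 + y^2*z^2 + x*y*z - x^2 - 4*y^2 - z^2 - y + 2

trace(b^2) = trace(b) * trace(b) - trace(1) = y^2 - 2
use: trace(b a b) = trace(b) * trace(a b) - trace(a) = y*z - x
use: trace(b a b^2) = trace(b) * trace(b a b) - trace(b a) = y^2*z - x*y - z
apply: trace(a b a b) = trace(b a) * trace(b a) - trace(1) = z^2 - 2
apply: trace(a b a) = trace(a) * trace(b a) - trace(b) = x*z - y
apply: trace(b a b^2 a) = trace(b) * trace(a b a b) - trace(a b a) = y*z^2 - x*z - y
use: trace(a b^2 a^-1 b) = trace(b a b^2) * trace(a) - trace(b a b^2 a) = x*y^2*z - x^2*y - y*z^2 + y
use: trace(a^-1 b^-1 a b^2) = trace(a b^2 a^-1) * trace(b) - trace(a b^2 a^-1 b) = -x*y^2*z + x^2*y + y^3 + y*z^2 - 3*y
apply: trace(a^2 b^2) = trace(a) * trace(b^2 a) - trace(b^2)  (reduce the a square) = x*y*z - x^2 - y^2 + 2
trace(a b^3 a) = trace(b) * trace(a^2 b^2) - trace(a^2 b)  (reduce the b square) = x*y^2*z - x^2*y - y^3 - x*z + 3*y
trace(a b^3 a b) = trace(b) * trace(b a b a b) - trace(b a b a)  (reduce the b square) = y^2*z^2 - x*y*z - y^2 - z^2 + 2
apply: trace(b^-1 a b^3 a) = trace(a b^3 a) * trace(b) - trace(a b^3 a b)  (eliminate b^-1) = x*y^3*z - x^2*y^2 - y^4 - y^2*z^2 + 4*y^2 + z^2 - 2
trace(a^-1 b^-1 a b^3) = trace(b^-1 a b^3) * trace(a) - trace(b^-1 a b^3 a)  (eliminate a^-1) = -x*y^3*z + x^2*y^2 + y^4 + y^2*z^2 + x*y*z - x^2 - 4*y^2 - z^2 + 2
assemble the triple (trace(r) - 2; trace(r a) - x; trace(r b) - y)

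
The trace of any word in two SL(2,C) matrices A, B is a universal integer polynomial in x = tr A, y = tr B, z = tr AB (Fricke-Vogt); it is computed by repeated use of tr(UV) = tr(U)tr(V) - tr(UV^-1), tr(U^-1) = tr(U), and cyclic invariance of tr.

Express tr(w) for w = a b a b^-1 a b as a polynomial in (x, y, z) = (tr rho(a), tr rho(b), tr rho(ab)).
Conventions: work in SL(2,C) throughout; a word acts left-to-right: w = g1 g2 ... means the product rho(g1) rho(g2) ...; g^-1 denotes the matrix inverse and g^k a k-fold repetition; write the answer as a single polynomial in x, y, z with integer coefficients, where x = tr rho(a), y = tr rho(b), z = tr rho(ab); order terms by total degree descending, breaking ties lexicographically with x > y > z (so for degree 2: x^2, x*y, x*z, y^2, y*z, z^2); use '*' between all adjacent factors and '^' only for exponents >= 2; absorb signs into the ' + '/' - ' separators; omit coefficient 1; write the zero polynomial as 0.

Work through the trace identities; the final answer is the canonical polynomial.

x*y*z^2 - y^2*z - z^3 - x*y + 3*z

reduce: tr(b a b a) = tr(a b) tr(a b) - tr(1)   [split at a repeated a] = z^2 - 2
tr(b a b) = tr(b) tr(a b) - tr(a)   [square of b] = y*z - x
reduce: tr(a b a b a) = tr(a) tr(b a b a) - tr(b a b)   [square of a] = x*z^2 - y*z - x
reduce: tr(a b a b a b) = tr(b a) tr(b a b a) - tr(b^-1 a^-1)   [split at a repeated b] = z^3 - 3*z
tr(a b a b^-1 a b) = tr(a b a b a) tr(b) - tr(a b a b a b)   [inverse elimination on b] = x*y*z^2 - y^2*z - z^3 - x*y + 3*z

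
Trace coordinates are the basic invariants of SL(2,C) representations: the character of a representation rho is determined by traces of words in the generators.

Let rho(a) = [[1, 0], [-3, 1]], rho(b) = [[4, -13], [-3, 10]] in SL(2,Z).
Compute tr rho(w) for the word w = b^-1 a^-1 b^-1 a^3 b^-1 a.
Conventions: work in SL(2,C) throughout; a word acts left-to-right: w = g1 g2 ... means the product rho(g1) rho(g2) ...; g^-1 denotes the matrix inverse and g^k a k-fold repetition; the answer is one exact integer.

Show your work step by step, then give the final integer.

136550

rho(b^-1) = [[10, 13], [3, 4]]
... * rho(a^-1) = [[1, 0], [3, 1]]  ->  [[49, 13], [15, 4]]
... * rho(b^-1) = [[10, 13], [3, 4]]  ->  [[529, 689], [162, 211]]
... * rho(a) = [[1, 0], [-3, 1]]  ->  [[-1538, 689], [-471, 211]]
... * rho(a) = [[1, 0], [-3, 1]]  ->  [[-3605, 689], [-1104, 211]]
... * rho(a) = [[1, 0], [-3, 1]]  ->  [[-5672, 689], [-1737, 211]]
... * rho(b^-1) = [[10, 13], [3, 4]]  ->  [[-54653, -70980], [-16737, -21737]]
... * rho(a) = [[1, 0], [-3, 1]]  ->  [[158287, -70980], [48474, -21737]]
tr = 158287 + -21737 = 136550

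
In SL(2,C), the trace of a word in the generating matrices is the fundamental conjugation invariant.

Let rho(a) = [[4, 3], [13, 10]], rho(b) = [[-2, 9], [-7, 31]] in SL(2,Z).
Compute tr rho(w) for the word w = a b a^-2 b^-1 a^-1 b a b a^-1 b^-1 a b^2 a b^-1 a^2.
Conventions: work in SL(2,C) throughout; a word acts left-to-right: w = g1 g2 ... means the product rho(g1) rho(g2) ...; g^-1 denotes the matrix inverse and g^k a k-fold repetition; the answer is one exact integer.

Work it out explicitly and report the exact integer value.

rho(a) = [[4, 3], [13, 10]]
... * rho(b) = [[-2, 9], [-7, 31]]  ->  [[-29, 129], [-96, 427]]
... * rho(a^-1) = [[10, -3], [-13, 4]]  ->  [[-1967, 603], [-6511, 1996]]
... * rho(a^-1) = [[10, -3], [-13, 4]]  ->  [[-27509, 8313], [-91058, 27517]]
... * rho(b^-1) = [[31, -9], [7, -2]]  ->  [[-794588, 230955], [-2630179, 764488]]
... * rho(a^-1) = [[10, -3], [-13, 4]]  ->  [[-10948295, 3307584], [-36240134, 10948489]]
... * rho(b) = [[-2, 9], [-7, 31]]  ->  [[-1256498, 4000449], [-4159155, 13241953]]
... * rho(a) = [[4, 3], [13, 10]]  ->  [[46979845, 36234996], [155508769, 119942065]]
... * rho(b) = [[-2, 9], [-7, 31]]  ->  [[-347604662, 1546103481], [-1150611993, 5117782936]]
... * rho(a^-1) = [[10, -3], [-13, 4]]  ->  [[-23575391873, 7227227910], [-78037298098, 23922967723]]
... * rho(b^-1) = [[31, -9], [7, -2]]  ->  [[-680246552693, 197724071037], [-2251695466977, 654489747436]]
... * rho(a) = [[4, 3], [13, 10]]  ->  [[-150573287291, -63498947709], [-498415151240, -210188926571]]
... * rho(b) = [[-2, 9], [-7, 31]]  ->  [[745639208545, -3323626964598], [2468152788477, -11001593084861]]
... * rho(b) = [[-2, 9], [-7, 31]]  ->  [[21774110335096, -96321683025633], [72074846017073, -318836010534398]]
... * rho(a) = [[4, 3], [13, 10]]  ->  [[-1165085437992845, -897894499251042], [-3856568752878882, -2972135567292761]]
... * rho(b^-1) = [[31, -9], [7, -2]]  ->  [[-42402910072535489, 12281557940437689], [-140358580310294669, 40653389910495460]]
... * rho(a) = [[4, 3], [13, 10]]  ->  [[-9951387064451999, -4393150813229577], [-32940252404737696, -14541841825929407]]
... * rho(a) = [[4, 3], [13, 10]]  ->  [[-96916508829792497, -73785669325651767], [-320804953356033075, -244239175473507158]]
tr = -96916508829792497 + -244239175473507158 = -341155684303299655

-341155684303299655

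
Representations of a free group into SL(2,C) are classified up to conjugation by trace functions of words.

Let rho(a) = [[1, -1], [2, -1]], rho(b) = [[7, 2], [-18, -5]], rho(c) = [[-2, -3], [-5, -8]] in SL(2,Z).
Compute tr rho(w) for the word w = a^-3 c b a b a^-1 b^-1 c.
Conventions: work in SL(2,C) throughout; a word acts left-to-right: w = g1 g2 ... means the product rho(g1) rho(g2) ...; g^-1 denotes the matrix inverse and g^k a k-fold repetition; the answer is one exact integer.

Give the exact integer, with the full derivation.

470518

rho(a^-1) = [[-1, 1], [-2, 1]]
... * rho(a^-1) = [[-1, 1], [-2, 1]]  ->  [[-1, 0], [0, -1]]
... * rho(a^-1) = [[-1, 1], [-2, 1]]  ->  [[1, -1], [2, -1]]
... * rho(c) = [[-2, -3], [-5, -8]]  ->  [[3, 5], [1, 2]]
... * rho(b) = [[7, 2], [-18, -5]]  ->  [[-69, -19], [-29, -8]]
... * rho(a) = [[1, -1], [2, -1]]  ->  [[-107, 88], [-45, 37]]
... * rho(b) = [[7, 2], [-18, -5]]  ->  [[-2333, -654], [-981, -275]]
... * rho(a^-1) = [[-1, 1], [-2, 1]]  ->  [[3641, -2987], [1531, -1256]]
... * rho(b^-1) = [[-5, -2], [18, 7]]  ->  [[-71971, -28191], [-30263, -11854]]
... * rho(c) = [[-2, -3], [-5, -8]]  ->  [[284897, 441441], [119796, 185621]]
tr = 284897 + 185621 = 470518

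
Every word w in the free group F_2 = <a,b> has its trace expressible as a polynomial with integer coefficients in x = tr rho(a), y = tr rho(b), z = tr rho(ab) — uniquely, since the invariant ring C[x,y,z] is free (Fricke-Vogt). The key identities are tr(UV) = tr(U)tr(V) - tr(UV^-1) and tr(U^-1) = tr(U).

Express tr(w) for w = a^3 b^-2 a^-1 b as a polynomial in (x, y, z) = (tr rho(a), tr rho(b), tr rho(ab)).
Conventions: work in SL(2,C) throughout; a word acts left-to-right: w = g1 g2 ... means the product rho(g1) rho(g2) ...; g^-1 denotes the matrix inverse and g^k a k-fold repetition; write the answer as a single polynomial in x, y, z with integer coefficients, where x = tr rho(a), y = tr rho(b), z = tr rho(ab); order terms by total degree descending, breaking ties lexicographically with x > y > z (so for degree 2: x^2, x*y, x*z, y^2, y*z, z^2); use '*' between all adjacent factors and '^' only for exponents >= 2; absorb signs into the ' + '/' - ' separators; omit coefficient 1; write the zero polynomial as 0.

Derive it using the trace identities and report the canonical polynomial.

tr(a^2) = tr(a)*tr(a) - tr(1)   [square of a] = x^2 - 2
tr(a^3) = tr(a)*tr(a^2) - tr(a)   [square of a] = x^3 - 3*x
tr(a b a) = tr(a)*tr(b a) - tr(b)   [square of a] = x*z - y
tr(a^3 b) = tr(a)*tr(a b a) - tr(a b)   [square of a] = x^2*z - x*y - z
tr(a^3 b^-1) = tr(a^3)*tr(b) - tr(a^3 b)   [inverse elimination on b] = x^3*y - x^2*z - 2*x*y + z
tr(a b a^3) = tr(a)*tr(a^2 b a) - tr(a^2 b)   [square of a] = x^3*z - x^2*y - 2*x*z + y
tr(b a b a) = tr(a b)*tr(a b) - tr(1)   [split at a repeated a] = z^2 - 2
tr(b a b) = tr(b)*tr(a b) - tr(a)   [square of b] = y*z - x
tr(b a b a^2) = tr(a)*tr(b a b a) - tr(b a b)   [square of a] = x*z^2 - y*z - x
tr(a b a^3 b) = tr(a)*tr(b a b a^2) - tr(b a b a)   [square of a] = x^2*z^2 - x*y*z - x^2 - z^2 + 2
tr(a b a^3 b^-1) = tr(a b a^3)*tr(b) - tr(a b a^3 b)   [inverse elimination on b] = x^3*y*z - x^2*y^2 - x^2*z^2 - x*y*z + x^2 + y^2 + z^2 - 2
tr(b a^3 b^-2 a) = tr(a b a^3 b^-1)*tr(b) - tr(a b a^3)   [inverse elimination on b] = x^3*y^2*z - x^2*y^3 - x^2*y*z^2 - x^3*z - x*y^2*z + 2*x^2*y + y^3 + y*z^2 + 2*x*z - 3*y
tr(a^3 b^-2 a^-1 b) = tr(b a^3 b^-2)*tr(a) - tr(b a^3 b^-2 a)   [inverse elimination on a] = -x^3*y^2*z + x^4*y + x^2*y^3 + x^2*y*z^2 + x*y^2*z - 4*x^2*y - y^3 - y*z^2 - x*z + 3*y

-x^3*y^2*z + x^4*y + x^2*y^3 + x^2*y*z^2 + x*y^2*z - 4*x^2*y - y^3 - y*z^2 - x*z + 3*y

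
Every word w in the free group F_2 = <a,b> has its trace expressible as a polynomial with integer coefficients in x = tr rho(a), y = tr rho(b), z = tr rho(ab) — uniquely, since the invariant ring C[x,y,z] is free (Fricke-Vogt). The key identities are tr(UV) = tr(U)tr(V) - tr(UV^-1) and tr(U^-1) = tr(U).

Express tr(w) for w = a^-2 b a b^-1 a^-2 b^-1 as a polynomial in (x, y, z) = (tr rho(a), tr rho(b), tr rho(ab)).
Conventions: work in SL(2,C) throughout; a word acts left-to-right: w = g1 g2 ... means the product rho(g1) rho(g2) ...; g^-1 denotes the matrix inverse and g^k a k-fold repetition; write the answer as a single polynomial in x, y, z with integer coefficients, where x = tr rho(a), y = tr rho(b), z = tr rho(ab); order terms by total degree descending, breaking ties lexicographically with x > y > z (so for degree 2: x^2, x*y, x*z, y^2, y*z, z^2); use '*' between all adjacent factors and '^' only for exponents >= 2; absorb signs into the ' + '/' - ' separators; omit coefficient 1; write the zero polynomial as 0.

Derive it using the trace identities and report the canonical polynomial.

-x^3*y*z^2 + x^4*z + 2*x^2*y^2*z + x^2*z^3 - x^3*y - x*y^3 - x*y*z^2 - 3*x^2*z + 3*x*y - z

apply: tr(a^-1) = tr(a) = x
apply: tr(a b a) = tr(a) tr(b a) - tr(b)  (reduce the a square) = x*z - y
use: tr(b a b a) = tr(a b) tr(a b) - tr(1)  (split on a) = z^2 - 2
apply: tr(b a b) = tr(b) tr(a b) - tr(a)  (reduce the b square) = y*z - x
use: tr(a b a b a) = tr(a) tr(b a b a) - tr(b a b)  (reduce the a square) = x*z^2 - y*z - x
tr(a b a b a b) = tr(b a b a) tr(b a) - tr(a b)  (split on b) = z^3 - 3*z
apply: tr(b a b a b^-1 a) = tr(a b a b a) tr(b) - tr(a b a b a b)  (eliminate b^-1) = x*y*z^2 - y^2*z - z^3 - x*y + 3*z
use: tr(b^-1 a^-1 b a b a) = tr(b a b a b^-1) tr(a) - tr(b a b a b^-1 a)  (eliminate a^-1) = -x*y*z^2 + x^2*z + y^2*z + z^3 - 3*z
tr(a^-1 b^-1 a^-1 b a b) = tr(b^-1 a^-1 b a b) tr(a) - tr(b^-1 a^-1 b a b a)  (eliminate a^-1) = x*y*z^2 - x^2*z - y^2*z - z^3 + x*y + 3*z
tr(b^-1 a^-1 b a b^-1 a^-1) = tr(a^-1 b^-1 a^-1 b a) tr(b) - tr(a^-1 b^-1 a^-1 b a b)  (eliminate b^-1) = -x*y*z^2 + x^2*z + y^2*z + z^3 - 3*z
use: tr(a b^-1) = tr(a) tr(b) - tr(a b)  (eliminate b^-1) = x*y - z
use: tr(a b a b^-1) = tr(a b a) tr(b) - tr(a b a b)  (eliminate b^-1) = x*y*z - y^2 - z^2 + 2
tr(b a b^-2 a) = tr(a b a b^-1) tr(b) - tr(a b a)  (eliminate b^-1) = x*y^2*z - y^3 - y*z^2 - x*z + 3*y
tr(b^-1 a^-1 b a b^-1) = tr(b a b^-2) tr(a) - tr(b a b^-2 a)  (eliminate a^-1) = -x*y^2*z + x^2*y + y^3 + y*z^2 - 3*y
tr(b a b^-1 a^-2 b^-1 a^-1) = tr(b^-1 a^-1 b a b^-1 a^-1) tr(a) - tr(b^-1 a^-1 b a b^-1)  (eliminate a^-1) = -x^2*y*z^2 + x^3*z + 2*x*y^2*z + x*z^3 - x^2*y - y^3 - y*z^2 - 3*x*z + 3*y
apply: tr(a^-2 b a b^-1 a^-2 b^-1) = tr(b a b^-1 a^-2 b^-1 a^-1) tr(a) - tr(b a b^-1 a^-2 b^-1)  (eliminate a^-1) = -x^3*y*z^2 + x^4*z + 2*x^2*y^2*z + x^2*z^3 - x^3*y - x*y^3 - x*y*z^2 - 3*x^2*z + 3*x*y - z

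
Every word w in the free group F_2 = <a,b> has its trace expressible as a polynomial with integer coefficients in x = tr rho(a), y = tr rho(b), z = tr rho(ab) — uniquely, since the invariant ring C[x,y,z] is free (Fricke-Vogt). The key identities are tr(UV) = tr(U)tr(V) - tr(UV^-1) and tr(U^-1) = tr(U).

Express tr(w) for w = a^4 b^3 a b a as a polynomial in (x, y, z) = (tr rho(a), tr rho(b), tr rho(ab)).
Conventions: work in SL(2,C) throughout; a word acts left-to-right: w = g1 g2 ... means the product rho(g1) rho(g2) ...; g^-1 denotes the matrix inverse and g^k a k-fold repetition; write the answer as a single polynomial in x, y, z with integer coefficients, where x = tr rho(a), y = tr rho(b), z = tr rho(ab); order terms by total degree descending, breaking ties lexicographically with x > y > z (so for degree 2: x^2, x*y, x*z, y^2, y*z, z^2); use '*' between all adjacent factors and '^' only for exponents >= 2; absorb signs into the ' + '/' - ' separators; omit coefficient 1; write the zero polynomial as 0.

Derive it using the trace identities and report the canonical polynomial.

tr(a b a b) = tr(b a) tr(b a) - tr(1)   [split at a repeated b] = z^2 - 2
and tr(a b a) = tr(a) tr(b a) - tr(b)   [square of a] = x*z - y
tr(a b a b^2) = tr(b) tr(a b a b) - tr(a b a)   [square of b] = y*z^2 - x*z - y
next, tr(b^3 a b a) = tr(b) tr(a b a b^2) - tr(a b a b)   [square of b] = y^2*z^2 - x*y*z - y^2 - z^2 + 2
tr(a b^2) = tr(b) tr(a b) - tr(a)   [square of b] = y*z - x
tr(b^2 a b) = tr(b) tr(a b^2) - tr(a b)   [square of b] = y^2*z - x*y - z
and tr(b^3 a b) = tr(b) tr(b^2 a b) - tr(b^2 a)   [square of b] = y^3*z - x*y^2 - 2*y*z + x
and tr(a b^3 a b a) = tr(a) tr(b^3 a b a) - tr(b^3 a b)   [square of a] = x*y^2*z^2 - x^2*y*z - y^3*z - x*z^2 + 2*y*z + x
tr(a^2 b^3 a b a) = tr(a) tr(a b^3 a b a) - tr(a b^3 a b)   [square of a] = x^2*y^2*z^2 - x^3*y*z - x*y^3*z - x^2*z^2 - y^2*z^2 + 3*x*y*z + x^2 + y^2 + z^2 - 2
tr(b^3 a b a^4) = tr(a) tr(a^2 b^3 a b a) - tr(a^2 b^3 a b)   [square of a] = x^3*y^2*z^2 - x^4*y*z - x^2*y^3*z - x^3*z^2 - 2*x*y^2*z^2 + 4*x^2*y*z + y^3*z + x^3 + x*y^2 + 2*x*z^2 - 2*y*z - 3*x
and tr(a^4 b^3 a b a) = tr(a) tr(b^3 a b a^4) - tr(b^3 a b a^3)   [square of a] = x^4*y^2*z^2 - x^5*y*z - x^3*y^3*z - x^4*z^2 - 3*x^2*y^2*z^2 + 5*x^3*y*z + 2*x*y^3*z + x^4 + x^2*y^2 + 3*x^2*z^2 + y^2*z^2 - 5*x*y*z - 4*x^2 - y^2 - z^2 + 2

x^4*y^2*z^2 - x^5*y*z - x^3*y^3*z - x^4*z^2 - 3*x^2*y^2*z^2 + 5*x^3*y*z + 2*x*y^3*z + x^4 + x^2*y^2 + 3*x^2*z^2 + y^2*z^2 - 5*x*y*z - 4*x^2 - y^2 - z^2 + 2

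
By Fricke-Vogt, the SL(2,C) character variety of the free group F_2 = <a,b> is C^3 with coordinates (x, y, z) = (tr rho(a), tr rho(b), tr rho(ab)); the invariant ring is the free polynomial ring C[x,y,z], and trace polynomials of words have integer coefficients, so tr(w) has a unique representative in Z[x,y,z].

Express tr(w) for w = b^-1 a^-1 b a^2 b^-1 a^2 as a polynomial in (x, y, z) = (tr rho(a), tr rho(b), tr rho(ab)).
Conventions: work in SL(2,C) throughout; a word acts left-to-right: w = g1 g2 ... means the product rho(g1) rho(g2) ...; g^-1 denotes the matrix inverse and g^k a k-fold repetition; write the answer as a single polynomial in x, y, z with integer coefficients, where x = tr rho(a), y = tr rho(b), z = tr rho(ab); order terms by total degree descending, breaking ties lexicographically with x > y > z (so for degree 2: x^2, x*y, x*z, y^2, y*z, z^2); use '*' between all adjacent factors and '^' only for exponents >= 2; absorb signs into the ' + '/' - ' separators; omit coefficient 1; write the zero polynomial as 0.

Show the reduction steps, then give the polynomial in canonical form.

-x^4*y^2*z + x^5*y + x^3*y^3 + 2*x^3*y*z^2 - x^4*z - x^2*z^3 - 4*x^3*y - x*y^3 - x*y*z^2 + 3*x^2*z + 2*x*y + z

trace(a b a) = trace(a) trace(b a) - trace(b) = x*z - y
trace(a b a^2) = trace(a) trace(a b a) - trace(a b) = x^2*z - x*y - z
trace(b a b a) = trace(b a) trace(b a) - trace(1)   [split at repeated b] = z^2 - 2
trace(b a b) = trace(b) trace(a b) - trace(a) = y*z - x
so trace(a b a^2 b) = trace(a) trace(b a b a) - trace(b a b) = x*z^2 - y*z - x
trace(b a^2 b^-1 a) = trace(a b a^2) trace(b) - trace(a b a^2 b) = x^2*y*z - x*y^2 - x*z^2 + x
trace(a^4 b) = trace(a) trace(a b a^2) - trace(a b a) = x^3*z - x^2*y - 2*x*z + y
so trace(a^2) = trace(a) trace(a) - trace(1) = x^2 - 2
reduce: trace(a^3) = trace(a) trace(a^2) - trace(a) = x^3 - 3*x
reduce: trace(a^4) = trace(a) trace(a^3) - trace(a^2) = x^4 - 4*x^2 + 2
trace(a^2 b^2 a^2) = trace(b) trace(a^4 b) - trace(a^4) = x^3*y*z - x^4 - x^2*y^2 - 2*x*y*z + 4*x^2 + y^2 - 2
so trace(b a b^2 a) = trace(b) trace(a b a b) - trace(a b a) = y*z^2 - x*z - y
so trace(b a b^2) = trace(b) trace(a b^2) - trace(a b) = y^2*z - x*y - z
reduce: trace(b^2 a^2 b a) = trace(a) trace(b a b^2 a) - trace(b a b^2) = x*y*z^2 - x^2*z - y^2*z + z
so trace(a^2 b^2) = trace(b) trace(a^2 b) - trace(a^2) = x*y*z - x^2 - y^2 + 2
so trace(b^2 a^2 b) = trace(b) trace(a^2 b^2) - trace(a^2 b) = x*y^2*z - x^2*y - y^3 - x*z + 3*y
trace(a^2 b^2 a^2 b) = trace(a) trace(b^2 a^2 b a) - trace(b^2 a^2 b) = x^2*y*z^2 - x^3*z - 2*x*y^2*z + x^2*y + y^3 + 2*x*z - 3*y
trace(b a^2 b^-1 a^2 b) = trace(a^2 b^2 a^2) trace(b) - trace(a^2 b^2 a^2 b) = x^3*y^2*z - x^4*y - x^2*y^3 - x^2*y*z^2 + x^3*z + 3*x^2*y - 2*x*z + y
trace(a^2 b a b a) = trace(a) trace(b a b a^2) - trace(b a b a) = x^2*z^2 - x*y*z - x^2 - z^2 + 2
reduce: trace(a^2 b a b a^2) = trace(a) trace(a^2 b a b a) - trace(a^2 b a b) = x^3*z^2 - x^2*y*z - x^3 - 2*x*z^2 + y*z + 3*x
so trace(b a b a b a) = trace(a b a b) trace(a b) - trace(b a)   [split at repeated a] = z^3 - 3*z
trace(b a b a^2 b a) = trace(a) trace(b a b a b a) - trace(b a b a b) = x*z^3 - y*z^2 - 2*x*z + y
reduce: trace(b a b a^2 b) = trace(b) trace(a b a^2 b) - trace(a b a^2) = x*y*z^2 - x^2*z - y^2*z + z
trace(a^2 b a b a^2 b) = trace(a) trace(b a b a^2 b a) - trace(b a b a^2 b) = x^2*z^3 - 2*x*y*z^2 - x^2*z + y^2*z + x*y - z
reduce: trace(b a^2 b^-1 a^2 b a) = trace(a^2 b a b a^2) trace(b) - trace(a^2 b a b a^2 b) = x^3*y*z^2 - x^2*y^2*z - x^2*z^3 - x^3*y + x^2*z + 2*x*y + z
reduce: trace(a^-1 b a^2 b^-1 a^2 b) = trace(b a^2 b^-1 a^2 b) trace(a) - trace(b a^2 b^-1 a^2 b a) = x^4*y^2*z - x^5*y - x^3*y^3 - 2*x^3*y*z^2 + x^4*z + x^2*y^2*z + x^2*z^3 + 4*x^3*y - 3*x^2*z - x*y - z
so trace(b^-1 a^-1 b a^2 b^-1 a^2) = trace(a^-1 b a^2 b^-1 a^2) trace(b) - trace(a^-1 b a^2 b^-1 a^2 b) = -x^4*y^2*z + x^5*y + x^3*y^3 + 2*x^3*y*z^2 - x^4*z - x^2*z^3 - 4*x^3*y - x*y^3 - x*y*z^2 + 3*x^2*z + 2*x*y + z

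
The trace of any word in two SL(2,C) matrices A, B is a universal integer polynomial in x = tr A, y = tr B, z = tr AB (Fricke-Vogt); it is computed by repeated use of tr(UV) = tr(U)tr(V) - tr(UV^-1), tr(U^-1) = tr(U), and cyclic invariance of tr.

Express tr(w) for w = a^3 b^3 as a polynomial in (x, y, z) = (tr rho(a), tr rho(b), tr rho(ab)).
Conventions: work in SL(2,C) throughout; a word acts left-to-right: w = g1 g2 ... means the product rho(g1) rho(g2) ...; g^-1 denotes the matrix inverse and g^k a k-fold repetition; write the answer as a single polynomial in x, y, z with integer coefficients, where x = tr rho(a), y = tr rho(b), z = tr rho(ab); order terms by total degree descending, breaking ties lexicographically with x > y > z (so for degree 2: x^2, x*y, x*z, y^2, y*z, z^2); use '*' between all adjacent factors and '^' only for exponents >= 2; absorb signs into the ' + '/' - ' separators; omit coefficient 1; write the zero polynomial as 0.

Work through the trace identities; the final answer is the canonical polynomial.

x^2*y^2*z - x^3*y - x*y^3 - x^2*z - y^2*z + 4*x*y + z

tr(a^2 b) = tr(a) * tr(b a) - tr(b)  (reduce the a square) = x*z - y
tr(a^2) = tr(a) * tr(a) - tr(1)  (reduce the a square) = x^2 - 2
tr(b^2 a^2) = tr(b) * tr(a^2 b) - tr(a^2)  (reduce the b square) = x*y*z - x^2 - y^2 + 2
tr(b^2 a) = tr(b) * tr(a b) - tr(a)  (reduce the b square) = y*z - x
tr(a^3 b^2) = tr(a) * tr(b^2 a^2) - tr(b^2 a)  (reduce the a square) = x^2*y*z - x^3 - x*y^2 - y*z + 3*x
tr(a^3 b) = tr(a) * tr(a b a) - tr(a b)  (reduce the a square) = x^2*z - x*y - z
tr(a^3 b^3) = tr(b) * tr(a^3 b^2) - tr(a^3 b)  (reduce the b square) = x^2*y^2*z - x^3*y - x*y^3 - x^2*z - y^2*z + 4*x*y + z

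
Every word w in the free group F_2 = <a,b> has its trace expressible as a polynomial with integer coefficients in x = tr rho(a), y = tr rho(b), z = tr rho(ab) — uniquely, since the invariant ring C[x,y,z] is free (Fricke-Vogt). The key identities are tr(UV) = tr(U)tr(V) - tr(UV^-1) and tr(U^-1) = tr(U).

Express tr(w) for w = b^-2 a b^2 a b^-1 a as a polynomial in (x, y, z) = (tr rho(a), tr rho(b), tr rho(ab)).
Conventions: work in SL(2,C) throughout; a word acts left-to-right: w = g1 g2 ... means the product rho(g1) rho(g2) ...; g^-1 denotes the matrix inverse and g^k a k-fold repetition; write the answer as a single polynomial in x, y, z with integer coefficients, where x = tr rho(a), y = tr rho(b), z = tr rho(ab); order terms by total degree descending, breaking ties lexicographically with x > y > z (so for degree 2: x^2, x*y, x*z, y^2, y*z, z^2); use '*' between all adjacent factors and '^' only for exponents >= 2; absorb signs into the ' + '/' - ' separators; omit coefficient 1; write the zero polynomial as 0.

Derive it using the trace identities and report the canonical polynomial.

tr(a^2 b) = tr(a) tr(b a) - tr(b) = x*z - y
tr(a^2) = tr(a) tr(a) - tr(1) = x^2 - 2
tr(b^2 a^2) = tr(b) tr(a^2 b) - tr(a^2) = x*y*z - x^2 - y^2 + 2
tr(b^2 a) = tr(b) tr(a b) - tr(a) = y*z - x
tr(a b^2 a^2) = tr(a) tr(b^2 a^2) - tr(b^2 a) = x^2*y*z - x^3 - x*y^2 - y*z + 3*x
tr(a b a b) = tr(b a) tr(b a) - tr(1)   [split at repeated b] = z^2 - 2
tr(b a b^2 a) = tr(b) tr(a b a b) - tr(a b a) = y*z^2 - x*z - y
tr(b a b^2) = tr(b) tr(b a b) - tr(b a) = y^2*z - x*y - z
tr(a b^2 a^2 b) = tr(a) tr(b a b^2 a) - tr(b a b^2) = x*y*z^2 - x^2*z - y^2*z + z
tr(a b^2 a^2 b^-1) = tr(a b^2 a^2) tr(b) - tr(a b^2 a^2 b) = x^2*y^2*z - x^3*y - x*y^3 - x*y*z^2 + x^2*z + 3*x*y - z
tr(a b^-2 a b^2 a) = tr(a b^2 a^2 b^-1) tr(b) - tr(a b^2 a^2) = x^2*y^3*z - x^3*y^2 - x*y^4 - x*y^2*z^2 + x^3 + 4*x*y^2 - 3*x
tr(a b a^2 b) = tr(a) tr(b a b a) - tr(b a b) = x*z^2 - y*z - x
tr(a b a^2) = tr(a) tr(a b a) - tr(a b) = x^2*z - x*y - z
tr(a b^2 a b a) = tr(b) tr(a b a^2 b) - tr(a b a^2) = x*y*z^2 - x^2*z - y^2*z + z
tr(a b a b a b) = tr(a b) tr(a b a b) - tr(a^-1 b^-1)   [split at repeated a] = z^3 - 3*z
tr(a b^2 a b a b) = tr(b) tr(a b a b a b) - tr(a b a b a) = y*z^3 - x*z^2 - 2*y*z + x
tr(a b^2 a b a b^-1) = tr(a b^2 a b a) tr(b) - tr(a b^2 a b a b) = x*y^2*z^2 - x^2*y*z - y^3*z - y*z^3 + x*z^2 + 3*y*z - x
tr(a b^-2 a b^2 a b) = tr(a b^2 a b a b^-1) tr(b) - tr(a b^2 a b a) = x*y^3*z^2 - x^2*y^2*z - y^4*z - y^2*z^3 + x^2*z + 4*y^2*z - x*y - z
tr(b^-2 a b^2 a b^-1 a) = tr(a b^-2 a b^2 a) tr(b) - tr(a b^-2 a b^2 a b) = x^2*y^4*z - x^3*y^3 - x*y^5 - 2*x*y^3*z^2 + x^2*y^2*z + y^4*z + y^2*z^3 + x^3*y + 4*x*y^3 - x^2*z - 4*y^2*z - 2*x*y + z

x^2*y^4*z - x^3*y^3 - x*y^5 - 2*x*y^3*z^2 + x^2*y^2*z + y^4*z + y^2*z^3 + x^3*y + 4*x*y^3 - x^2*z - 4*y^2*z - 2*x*y + z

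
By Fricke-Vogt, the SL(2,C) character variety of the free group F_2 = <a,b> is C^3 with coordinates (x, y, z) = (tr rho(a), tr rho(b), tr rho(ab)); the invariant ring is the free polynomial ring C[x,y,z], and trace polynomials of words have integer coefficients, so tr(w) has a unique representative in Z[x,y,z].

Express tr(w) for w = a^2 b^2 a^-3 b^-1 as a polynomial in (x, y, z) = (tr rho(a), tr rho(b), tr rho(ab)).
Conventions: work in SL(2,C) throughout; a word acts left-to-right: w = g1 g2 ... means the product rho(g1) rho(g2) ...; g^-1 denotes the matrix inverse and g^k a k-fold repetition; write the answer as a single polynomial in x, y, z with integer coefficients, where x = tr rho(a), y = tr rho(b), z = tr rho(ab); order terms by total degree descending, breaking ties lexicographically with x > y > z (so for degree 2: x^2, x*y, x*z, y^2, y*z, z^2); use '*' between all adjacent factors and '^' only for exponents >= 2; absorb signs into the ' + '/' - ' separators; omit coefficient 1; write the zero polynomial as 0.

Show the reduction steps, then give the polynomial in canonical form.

and tr(a^2 b) = tr(a) tr(b a) - tr(b) = x*z - y
tr(a^3 b) = tr(a) tr(b a^2) - tr(b a) = x^2*z - x*y - z
and tr(a^2) = tr(a) tr(a) - tr(1) = x^2 - 2
tr(a^3) = tr(a) tr(a^2) - tr(a) = x^3 - 3*x
next, tr(a^2 b^2 a) = tr(b) tr(a^3 b) - tr(a^3) = x^2*y*z - x^3 - x*y^2 - y*z + 3*x
tr(b a b a) = tr(a b) tr(a b) - tr(1) = z^2 - 2
next, tr(b a b) = tr(b) tr(a b) - tr(a) = y*z - x
next, tr(a b a^2 b) = tr(a) tr(b a b a) - tr(b a b) = x*z^2 - y*z - x
and tr(a^2 b^2 a b) = tr(b) tr(a b a^2 b) - tr(a b a^2) = x*y*z^2 - x^2*z - y^2*z + z
tr(b^-1 a^2 b^2 a) = tr(a^2 b^2 a) tr(b) - tr(a^2 b^2 a b) = x^2*y^2*z - x^3*y - x*y^3 - x*y*z^2 + x^2*z + 3*x*y - z
tr(a^-1 b^-1 a^2 b^2) = tr(b^-1 a^2 b^2) tr(a) - tr(b^-1 a^2 b^2 a) = -x^2*y^2*z + x^3*y + x*y^3 + x*y*z^2 - 4*x*y + z
next, tr(a^-2 b^-1 a^2 b^2) = tr(a^-1 b^-1 a^2 b^2) tr(a) - tr(a^-1 b^-1 a^2 b^2 a) = -x^3*y^2*z + x^4*y + x^2*y^3 + x^2*y*z^2 - 4*x^2*y + y
and tr(a^2 b^2 a^-3 b^-1) = tr(a^-2 b^-1 a^2 b^2) tr(a) - tr(a^-2 b^-1 a^2 b^2 a) = -x^4*y^2*z + x^5*y + x^3*y^3 + x^3*y*z^2 + x^2*y^2*z - 5*x^3*y - x*y^3 - x*y*z^2 + 5*x*y - z

-x^4*y^2*z + x^5*y + x^3*y^3 + x^3*y*z^2 + x^2*y^2*z - 5*x^3*y - x*y^3 - x*y*z^2 + 5*x*y - z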